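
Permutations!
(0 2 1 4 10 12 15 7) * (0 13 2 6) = (0 6)(1 4 10 12 15 7 13 2) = [6, 4, 1, 3, 10, 5, 0, 13, 8, 9, 12, 11, 15, 2, 14, 7]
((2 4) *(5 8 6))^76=((2 4)(5 8 6))^76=(5 8 6)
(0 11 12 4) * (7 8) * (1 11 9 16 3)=[9, 11, 2, 1, 0, 5, 6, 8, 7, 16, 10, 12, 4, 13, 14, 15, 3]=(0 9 16 3 1 11 12 4)(7 8)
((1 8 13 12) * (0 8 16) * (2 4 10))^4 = ((0 8 13 12 1 16)(2 4 10))^4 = (0 1 13)(2 4 10)(8 16 12)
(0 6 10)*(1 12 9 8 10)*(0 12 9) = (0 6 1 9 8 10 12) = [6, 9, 2, 3, 4, 5, 1, 7, 10, 8, 12, 11, 0]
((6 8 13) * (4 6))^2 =((4 6 8 13))^2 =(4 8)(6 13)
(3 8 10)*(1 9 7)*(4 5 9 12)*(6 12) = (1 6 12 4 5 9 7)(3 8 10) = [0, 6, 2, 8, 5, 9, 12, 1, 10, 7, 3, 11, 4]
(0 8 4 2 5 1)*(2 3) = [8, 0, 5, 2, 3, 1, 6, 7, 4] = (0 8 4 3 2 5 1)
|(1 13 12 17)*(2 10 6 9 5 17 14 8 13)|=28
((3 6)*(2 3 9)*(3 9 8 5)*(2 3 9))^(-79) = (3 6 8 5 9)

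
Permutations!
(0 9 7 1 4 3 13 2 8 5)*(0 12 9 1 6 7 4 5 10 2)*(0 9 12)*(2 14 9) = (0 1 5)(2 8 10 14 9 4 3 13)(6 7) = [1, 5, 8, 13, 3, 0, 7, 6, 10, 4, 14, 11, 12, 2, 9]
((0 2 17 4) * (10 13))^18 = (0 17)(2 4)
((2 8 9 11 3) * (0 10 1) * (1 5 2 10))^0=((0 1)(2 8 9 11 3 10 5))^0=(11)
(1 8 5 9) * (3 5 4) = [0, 8, 2, 5, 3, 9, 6, 7, 4, 1] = (1 8 4 3 5 9)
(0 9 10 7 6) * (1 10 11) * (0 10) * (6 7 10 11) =(0 9 6 11 1) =[9, 0, 2, 3, 4, 5, 11, 7, 8, 6, 10, 1]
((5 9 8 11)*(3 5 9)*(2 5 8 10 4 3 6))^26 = ((2 5 6)(3 8 11 9 10 4))^26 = (2 6 5)(3 11 10)(4 8 9)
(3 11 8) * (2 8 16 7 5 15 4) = (2 8 3 11 16 7 5 15 4) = [0, 1, 8, 11, 2, 15, 6, 5, 3, 9, 10, 16, 12, 13, 14, 4, 7]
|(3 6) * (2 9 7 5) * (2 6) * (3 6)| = |(2 9 7 5 3)| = 5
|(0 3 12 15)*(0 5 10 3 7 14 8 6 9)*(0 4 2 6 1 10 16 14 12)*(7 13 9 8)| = 30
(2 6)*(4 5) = (2 6)(4 5) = [0, 1, 6, 3, 5, 4, 2]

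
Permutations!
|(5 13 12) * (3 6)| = 6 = |(3 6)(5 13 12)|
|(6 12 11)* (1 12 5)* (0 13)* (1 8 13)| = 8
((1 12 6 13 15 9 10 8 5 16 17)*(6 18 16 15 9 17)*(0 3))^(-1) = ((0 3)(1 12 18 16 6 13 9 10 8 5 15 17))^(-1) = (0 3)(1 17 15 5 8 10 9 13 6 16 18 12)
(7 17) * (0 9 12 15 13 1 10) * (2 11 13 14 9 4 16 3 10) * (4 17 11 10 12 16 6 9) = (0 17 7 11 13 1 2 10)(3 12 15 14 4 6 9 16) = [17, 2, 10, 12, 6, 5, 9, 11, 8, 16, 0, 13, 15, 1, 4, 14, 3, 7]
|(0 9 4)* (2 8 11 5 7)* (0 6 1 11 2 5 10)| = 14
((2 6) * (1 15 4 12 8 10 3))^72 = (1 4 8 3 15 12 10)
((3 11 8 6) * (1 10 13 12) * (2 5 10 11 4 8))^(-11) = (1 5 12 2 13 11 10)(3 4 8 6)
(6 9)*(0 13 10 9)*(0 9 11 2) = (0 13 10 11 2)(6 9) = [13, 1, 0, 3, 4, 5, 9, 7, 8, 6, 11, 2, 12, 10]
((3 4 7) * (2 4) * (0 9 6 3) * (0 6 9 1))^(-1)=((9)(0 1)(2 4 7 6 3))^(-1)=(9)(0 1)(2 3 6 7 4)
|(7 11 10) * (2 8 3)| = 3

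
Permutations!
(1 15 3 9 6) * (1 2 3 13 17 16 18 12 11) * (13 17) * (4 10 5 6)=(1 15 17 16 18 12 11)(2 3 9 4 10 5 6)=[0, 15, 3, 9, 10, 6, 2, 7, 8, 4, 5, 1, 11, 13, 14, 17, 18, 16, 12]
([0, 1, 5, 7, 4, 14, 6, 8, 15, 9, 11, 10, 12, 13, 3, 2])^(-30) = [0, 1, 8, 5, 4, 15, 6, 14, 3, 9, 10, 11, 12, 13, 2, 7]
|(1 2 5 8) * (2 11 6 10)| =|(1 11 6 10 2 5 8)| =7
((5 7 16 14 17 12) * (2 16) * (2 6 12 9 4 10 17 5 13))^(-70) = ((2 16 14 5 7 6 12 13)(4 10 17 9))^(-70) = (2 14 7 12)(4 17)(5 6 13 16)(9 10)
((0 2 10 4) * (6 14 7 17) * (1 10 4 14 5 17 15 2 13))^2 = (0 1 14 15 4 13 10 7 2)(5 6 17) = ((0 13 1 10 14 7 15 2 4)(5 17 6))^2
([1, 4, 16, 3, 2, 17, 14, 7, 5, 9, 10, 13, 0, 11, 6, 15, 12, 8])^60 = [0, 1, 2, 3, 4, 5, 6, 7, 8, 9, 10, 11, 12, 13, 14, 15, 16, 17]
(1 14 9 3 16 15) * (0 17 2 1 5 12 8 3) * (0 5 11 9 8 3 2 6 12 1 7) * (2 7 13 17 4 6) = (0 4 6 12 3 16 15 11 9 5 1 14 8 7)(2 13 17) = [4, 14, 13, 16, 6, 1, 12, 0, 7, 5, 10, 9, 3, 17, 8, 11, 15, 2]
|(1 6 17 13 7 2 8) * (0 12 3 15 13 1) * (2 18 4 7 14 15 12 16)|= |(0 16 2 8)(1 6 17)(3 12)(4 7 18)(13 14 15)|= 12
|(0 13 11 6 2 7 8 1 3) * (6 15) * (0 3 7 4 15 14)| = |(0 13 11 14)(1 7 8)(2 4 15 6)| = 12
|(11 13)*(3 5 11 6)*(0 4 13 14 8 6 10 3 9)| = |(0 4 13 10 3 5 11 14 8 6 9)| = 11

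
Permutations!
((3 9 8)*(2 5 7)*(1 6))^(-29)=((1 6)(2 5 7)(3 9 8))^(-29)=(1 6)(2 5 7)(3 9 8)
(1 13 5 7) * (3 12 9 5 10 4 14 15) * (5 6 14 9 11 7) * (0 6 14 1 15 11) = (0 6 1 13 10 4 9 14 11 7 15 3 12) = [6, 13, 2, 12, 9, 5, 1, 15, 8, 14, 4, 7, 0, 10, 11, 3]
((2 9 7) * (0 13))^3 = (0 13) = ((0 13)(2 9 7))^3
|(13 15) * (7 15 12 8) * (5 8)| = 6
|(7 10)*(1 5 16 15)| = 4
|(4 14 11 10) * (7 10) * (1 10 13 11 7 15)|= |(1 10 4 14 7 13 11 15)|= 8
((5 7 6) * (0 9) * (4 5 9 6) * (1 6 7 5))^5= (0 9 6 1 4 7)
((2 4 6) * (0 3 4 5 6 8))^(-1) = (0 8 4 3)(2 6 5)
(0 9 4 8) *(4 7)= (0 9 7 4 8)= [9, 1, 2, 3, 8, 5, 6, 4, 0, 7]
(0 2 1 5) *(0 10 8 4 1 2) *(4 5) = [0, 4, 2, 3, 1, 10, 6, 7, 5, 9, 8] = (1 4)(5 10 8)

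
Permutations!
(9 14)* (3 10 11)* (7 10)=(3 7 10 11)(9 14)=[0, 1, 2, 7, 4, 5, 6, 10, 8, 14, 11, 3, 12, 13, 9]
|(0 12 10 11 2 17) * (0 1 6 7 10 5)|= |(0 12 5)(1 6 7 10 11 2 17)|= 21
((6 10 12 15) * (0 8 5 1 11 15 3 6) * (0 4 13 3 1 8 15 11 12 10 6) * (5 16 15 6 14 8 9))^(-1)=((0 6 14 8 16 15 4 13 3)(1 12)(5 9))^(-1)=(0 3 13 4 15 16 8 14 6)(1 12)(5 9)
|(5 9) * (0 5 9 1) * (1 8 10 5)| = |(0 1)(5 8 10)| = 6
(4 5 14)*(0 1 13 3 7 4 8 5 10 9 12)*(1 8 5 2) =(0 8 2 1 13 3 7 4 10 9 12)(5 14) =[8, 13, 1, 7, 10, 14, 6, 4, 2, 12, 9, 11, 0, 3, 5]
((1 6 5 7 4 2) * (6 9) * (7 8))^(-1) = ((1 9 6 5 8 7 4 2))^(-1) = (1 2 4 7 8 5 6 9)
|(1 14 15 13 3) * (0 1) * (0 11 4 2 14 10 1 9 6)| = 42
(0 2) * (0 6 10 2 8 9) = (0 8 9)(2 6 10) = [8, 1, 6, 3, 4, 5, 10, 7, 9, 0, 2]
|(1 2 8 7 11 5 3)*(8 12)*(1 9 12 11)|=|(1 2 11 5 3 9 12 8 7)|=9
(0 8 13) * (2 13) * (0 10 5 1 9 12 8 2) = (0 2 13 10 5 1 9 12 8) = [2, 9, 13, 3, 4, 1, 6, 7, 0, 12, 5, 11, 8, 10]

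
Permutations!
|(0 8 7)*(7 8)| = 2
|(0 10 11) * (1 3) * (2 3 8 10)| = 7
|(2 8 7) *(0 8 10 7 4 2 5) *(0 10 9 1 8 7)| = |(0 7 5 10)(1 8 4 2 9)| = 20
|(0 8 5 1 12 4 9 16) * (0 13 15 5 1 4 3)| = |(0 8 1 12 3)(4 9 16 13 15 5)| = 30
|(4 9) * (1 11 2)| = 6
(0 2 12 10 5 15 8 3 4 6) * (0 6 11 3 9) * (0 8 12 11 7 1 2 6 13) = (0 6 13)(1 2 11 3 4 7)(5 15 12 10)(8 9) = [6, 2, 11, 4, 7, 15, 13, 1, 9, 8, 5, 3, 10, 0, 14, 12]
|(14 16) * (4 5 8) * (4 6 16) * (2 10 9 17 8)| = 10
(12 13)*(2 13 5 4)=[0, 1, 13, 3, 2, 4, 6, 7, 8, 9, 10, 11, 5, 12]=(2 13 12 5 4)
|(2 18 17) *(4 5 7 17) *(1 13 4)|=8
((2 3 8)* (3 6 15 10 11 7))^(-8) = (15) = ((2 6 15 10 11 7 3 8))^(-8)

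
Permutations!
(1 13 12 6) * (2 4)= [0, 13, 4, 3, 2, 5, 1, 7, 8, 9, 10, 11, 6, 12]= (1 13 12 6)(2 4)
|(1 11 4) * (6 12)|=|(1 11 4)(6 12)|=6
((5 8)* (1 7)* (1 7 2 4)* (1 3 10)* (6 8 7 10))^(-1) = ((1 2 4 3 6 8 5 7 10))^(-1) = (1 10 7 5 8 6 3 4 2)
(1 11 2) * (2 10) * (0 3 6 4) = [3, 11, 1, 6, 0, 5, 4, 7, 8, 9, 2, 10] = (0 3 6 4)(1 11 10 2)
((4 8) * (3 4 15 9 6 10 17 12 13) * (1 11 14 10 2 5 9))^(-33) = (17)(2 6 9 5)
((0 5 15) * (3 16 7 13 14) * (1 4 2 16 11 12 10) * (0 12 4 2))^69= (0 4 11 3 14 13 7 16 2 1 10 12 15 5)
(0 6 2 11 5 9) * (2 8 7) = [6, 1, 11, 3, 4, 9, 8, 2, 7, 0, 10, 5] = (0 6 8 7 2 11 5 9)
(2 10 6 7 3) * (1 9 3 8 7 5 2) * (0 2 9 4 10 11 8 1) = (0 2 11 8 7 1 4 10 6 5 9 3) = [2, 4, 11, 0, 10, 9, 5, 1, 7, 3, 6, 8]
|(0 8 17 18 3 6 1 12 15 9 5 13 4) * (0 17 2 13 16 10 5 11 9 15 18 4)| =60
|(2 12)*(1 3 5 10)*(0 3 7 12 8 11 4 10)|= |(0 3 5)(1 7 12 2 8 11 4 10)|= 24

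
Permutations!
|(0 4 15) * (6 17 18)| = |(0 4 15)(6 17 18)| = 3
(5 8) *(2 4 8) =[0, 1, 4, 3, 8, 2, 6, 7, 5] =(2 4 8 5)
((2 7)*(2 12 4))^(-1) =(2 4 12 7)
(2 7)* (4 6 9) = (2 7)(4 6 9) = [0, 1, 7, 3, 6, 5, 9, 2, 8, 4]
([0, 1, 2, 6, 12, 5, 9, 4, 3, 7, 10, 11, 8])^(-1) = [0, 1, 2, 8, 7, 5, 3, 9, 12, 6, 10, 11, 4]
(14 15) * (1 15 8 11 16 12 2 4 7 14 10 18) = [0, 15, 4, 3, 7, 5, 6, 14, 11, 9, 18, 16, 2, 13, 8, 10, 12, 17, 1] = (1 15 10 18)(2 4 7 14 8 11 16 12)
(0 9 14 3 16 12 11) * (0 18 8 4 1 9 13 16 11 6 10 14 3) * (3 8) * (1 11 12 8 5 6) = (0 13 16 8 4 11 18 3 12 1 9 5 6 10 14) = [13, 9, 2, 12, 11, 6, 10, 7, 4, 5, 14, 18, 1, 16, 0, 15, 8, 17, 3]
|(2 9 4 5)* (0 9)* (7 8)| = 10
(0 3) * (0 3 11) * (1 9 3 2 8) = [11, 9, 8, 2, 4, 5, 6, 7, 1, 3, 10, 0] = (0 11)(1 9 3 2 8)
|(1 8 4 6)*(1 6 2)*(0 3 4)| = |(0 3 4 2 1 8)| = 6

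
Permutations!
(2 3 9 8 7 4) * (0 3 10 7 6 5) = (0 3 9 8 6 5)(2 10 7 4) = [3, 1, 10, 9, 2, 0, 5, 4, 6, 8, 7]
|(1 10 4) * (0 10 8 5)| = 6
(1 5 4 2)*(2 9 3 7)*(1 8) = (1 5 4 9 3 7 2 8) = [0, 5, 8, 7, 9, 4, 6, 2, 1, 3]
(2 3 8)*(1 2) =(1 2 3 8) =[0, 2, 3, 8, 4, 5, 6, 7, 1]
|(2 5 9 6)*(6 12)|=5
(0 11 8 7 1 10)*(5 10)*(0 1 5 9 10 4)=(0 11 8 7 5 4)(1 9 10)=[11, 9, 2, 3, 0, 4, 6, 5, 7, 10, 1, 8]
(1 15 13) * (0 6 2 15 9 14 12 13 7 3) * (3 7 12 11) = (0 6 2 15 12 13 1 9 14 11 3) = [6, 9, 15, 0, 4, 5, 2, 7, 8, 14, 10, 3, 13, 1, 11, 12]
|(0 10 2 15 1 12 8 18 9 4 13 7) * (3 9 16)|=14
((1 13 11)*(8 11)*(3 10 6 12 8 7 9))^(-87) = (1 9 6 11 7 10 8 13 3 12)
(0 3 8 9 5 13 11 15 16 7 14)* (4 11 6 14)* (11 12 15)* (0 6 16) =[3, 1, 2, 8, 12, 13, 14, 4, 9, 5, 10, 11, 15, 16, 6, 0, 7] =(0 3 8 9 5 13 16 7 4 12 15)(6 14)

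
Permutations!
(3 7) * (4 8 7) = (3 4 8 7) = [0, 1, 2, 4, 8, 5, 6, 3, 7]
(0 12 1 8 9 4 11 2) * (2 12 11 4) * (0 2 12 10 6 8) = (0 11 10 6 8 9 12 1) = [11, 0, 2, 3, 4, 5, 8, 7, 9, 12, 6, 10, 1]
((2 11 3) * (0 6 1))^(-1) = ((0 6 1)(2 11 3))^(-1) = (0 1 6)(2 3 11)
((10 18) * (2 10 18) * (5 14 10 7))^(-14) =(18)(2 7 5 14 10)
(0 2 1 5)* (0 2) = [0, 5, 1, 3, 4, 2] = (1 5 2)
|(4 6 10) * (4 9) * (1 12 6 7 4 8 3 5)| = 8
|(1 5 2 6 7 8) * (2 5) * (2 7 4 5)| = 12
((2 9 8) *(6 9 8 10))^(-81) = (10)(2 8)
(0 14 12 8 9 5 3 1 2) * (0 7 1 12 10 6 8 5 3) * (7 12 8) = (0 14 10 6 7 1 2 12 5)(3 8 9) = [14, 2, 12, 8, 4, 0, 7, 1, 9, 3, 6, 11, 5, 13, 10]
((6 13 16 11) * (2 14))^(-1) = (2 14)(6 11 16 13)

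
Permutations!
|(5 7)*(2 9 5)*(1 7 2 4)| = 3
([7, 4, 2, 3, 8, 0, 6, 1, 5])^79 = [7, 4, 2, 3, 8, 0, 6, 1, 5]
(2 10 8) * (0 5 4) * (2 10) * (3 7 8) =[5, 1, 2, 7, 0, 4, 6, 8, 10, 9, 3] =(0 5 4)(3 7 8 10)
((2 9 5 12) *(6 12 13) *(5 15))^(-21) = ((2 9 15 5 13 6 12))^(-21) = (15)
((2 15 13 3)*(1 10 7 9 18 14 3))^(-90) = ((1 10 7 9 18 14 3 2 15 13))^(-90) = (18)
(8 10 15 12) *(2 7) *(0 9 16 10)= (0 9 16 10 15 12 8)(2 7)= [9, 1, 7, 3, 4, 5, 6, 2, 0, 16, 15, 11, 8, 13, 14, 12, 10]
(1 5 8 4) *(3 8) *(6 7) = (1 5 3 8 4)(6 7) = [0, 5, 2, 8, 1, 3, 7, 6, 4]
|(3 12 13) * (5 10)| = |(3 12 13)(5 10)| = 6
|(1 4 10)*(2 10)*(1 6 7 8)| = 7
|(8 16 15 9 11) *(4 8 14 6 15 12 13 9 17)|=11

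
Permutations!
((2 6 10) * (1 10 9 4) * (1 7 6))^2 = (1 2 10)(4 6)(7 9)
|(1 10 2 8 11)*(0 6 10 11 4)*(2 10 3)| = 6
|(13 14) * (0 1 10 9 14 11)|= |(0 1 10 9 14 13 11)|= 7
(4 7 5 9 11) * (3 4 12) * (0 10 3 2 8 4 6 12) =(0 10 3 6 12 2 8 4 7 5 9 11) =[10, 1, 8, 6, 7, 9, 12, 5, 4, 11, 3, 0, 2]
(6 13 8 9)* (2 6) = (2 6 13 8 9) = [0, 1, 6, 3, 4, 5, 13, 7, 9, 2, 10, 11, 12, 8]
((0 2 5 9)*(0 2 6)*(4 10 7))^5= ((0 6)(2 5 9)(4 10 7))^5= (0 6)(2 9 5)(4 7 10)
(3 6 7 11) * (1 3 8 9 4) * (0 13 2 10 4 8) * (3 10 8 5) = (0 13 2 8 9 5 3 6 7 11)(1 10 4) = [13, 10, 8, 6, 1, 3, 7, 11, 9, 5, 4, 0, 12, 2]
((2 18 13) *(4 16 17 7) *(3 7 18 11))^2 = (2 3 4 17 13 11 7 16 18)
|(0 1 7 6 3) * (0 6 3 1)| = 4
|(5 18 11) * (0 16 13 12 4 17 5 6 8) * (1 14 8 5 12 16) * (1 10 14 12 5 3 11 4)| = 12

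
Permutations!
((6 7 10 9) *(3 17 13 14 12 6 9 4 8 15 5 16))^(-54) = ((3 17 13 14 12 6 7 10 4 8 15 5 16))^(-54) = (3 5 8 10 6 14 17 16 15 4 7 12 13)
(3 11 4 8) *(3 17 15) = (3 11 4 8 17 15) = [0, 1, 2, 11, 8, 5, 6, 7, 17, 9, 10, 4, 12, 13, 14, 3, 16, 15]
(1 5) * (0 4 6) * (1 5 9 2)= (0 4 6)(1 9 2)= [4, 9, 1, 3, 6, 5, 0, 7, 8, 2]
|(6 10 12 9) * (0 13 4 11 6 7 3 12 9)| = |(0 13 4 11 6 10 9 7 3 12)| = 10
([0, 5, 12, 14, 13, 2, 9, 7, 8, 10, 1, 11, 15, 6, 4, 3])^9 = (1 6 14 12)(2 10 13 3)(4 15 5 9)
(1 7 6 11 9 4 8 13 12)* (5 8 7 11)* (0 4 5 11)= [4, 0, 2, 3, 7, 8, 11, 6, 13, 5, 10, 9, 1, 12]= (0 4 7 6 11 9 5 8 13 12 1)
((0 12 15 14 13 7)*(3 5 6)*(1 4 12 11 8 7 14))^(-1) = (0 7 8 11)(1 15 12 4)(3 6 5)(13 14)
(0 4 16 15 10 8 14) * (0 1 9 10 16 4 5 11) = [5, 9, 2, 3, 4, 11, 6, 7, 14, 10, 8, 0, 12, 13, 1, 16, 15] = (0 5 11)(1 9 10 8 14)(15 16)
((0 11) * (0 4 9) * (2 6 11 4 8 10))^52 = ((0 4 9)(2 6 11 8 10))^52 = (0 4 9)(2 11 10 6 8)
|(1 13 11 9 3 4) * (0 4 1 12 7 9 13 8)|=|(0 4 12 7 9 3 1 8)(11 13)|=8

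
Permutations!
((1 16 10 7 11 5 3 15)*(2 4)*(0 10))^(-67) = ((0 10 7 11 5 3 15 1 16)(2 4))^(-67) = (0 3 10 15 7 1 11 16 5)(2 4)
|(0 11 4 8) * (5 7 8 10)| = |(0 11 4 10 5 7 8)| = 7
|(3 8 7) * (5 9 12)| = |(3 8 7)(5 9 12)| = 3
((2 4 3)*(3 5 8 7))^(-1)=(2 3 7 8 5 4)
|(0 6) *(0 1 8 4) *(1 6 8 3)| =6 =|(0 8 4)(1 3)|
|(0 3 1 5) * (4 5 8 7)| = |(0 3 1 8 7 4 5)| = 7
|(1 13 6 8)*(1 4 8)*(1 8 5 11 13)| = |(4 5 11 13 6 8)| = 6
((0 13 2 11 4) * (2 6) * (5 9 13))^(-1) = (0 4 11 2 6 13 9 5)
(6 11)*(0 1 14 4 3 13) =(0 1 14 4 3 13)(6 11) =[1, 14, 2, 13, 3, 5, 11, 7, 8, 9, 10, 6, 12, 0, 4]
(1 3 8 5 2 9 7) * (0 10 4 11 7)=[10, 3, 9, 8, 11, 2, 6, 1, 5, 0, 4, 7]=(0 10 4 11 7 1 3 8 5 2 9)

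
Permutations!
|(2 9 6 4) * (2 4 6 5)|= 3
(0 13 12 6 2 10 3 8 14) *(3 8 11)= (0 13 12 6 2 10 8 14)(3 11)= [13, 1, 10, 11, 4, 5, 2, 7, 14, 9, 8, 3, 6, 12, 0]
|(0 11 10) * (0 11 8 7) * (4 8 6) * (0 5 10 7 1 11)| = 9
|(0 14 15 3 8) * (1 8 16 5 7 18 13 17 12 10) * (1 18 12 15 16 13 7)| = 12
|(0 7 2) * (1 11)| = |(0 7 2)(1 11)| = 6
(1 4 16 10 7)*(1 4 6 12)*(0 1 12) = (0 1 6)(4 16 10 7) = [1, 6, 2, 3, 16, 5, 0, 4, 8, 9, 7, 11, 12, 13, 14, 15, 10]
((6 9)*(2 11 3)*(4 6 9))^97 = ((2 11 3)(4 6))^97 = (2 11 3)(4 6)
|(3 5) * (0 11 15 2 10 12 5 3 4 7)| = 9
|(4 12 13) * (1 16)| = 6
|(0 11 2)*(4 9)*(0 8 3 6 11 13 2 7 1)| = 18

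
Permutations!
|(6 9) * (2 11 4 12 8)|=10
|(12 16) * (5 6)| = 2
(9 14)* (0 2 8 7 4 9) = (0 2 8 7 4 9 14) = [2, 1, 8, 3, 9, 5, 6, 4, 7, 14, 10, 11, 12, 13, 0]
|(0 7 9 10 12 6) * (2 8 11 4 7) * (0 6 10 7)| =10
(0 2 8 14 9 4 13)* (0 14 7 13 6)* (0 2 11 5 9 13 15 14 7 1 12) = [11, 12, 8, 3, 6, 9, 2, 15, 1, 4, 10, 5, 0, 7, 13, 14] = (0 11 5 9 4 6 2 8 1 12)(7 15 14 13)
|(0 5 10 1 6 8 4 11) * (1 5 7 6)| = 6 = |(0 7 6 8 4 11)(5 10)|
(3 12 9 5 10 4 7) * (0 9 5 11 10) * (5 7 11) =(0 9 5)(3 12 7)(4 11 10) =[9, 1, 2, 12, 11, 0, 6, 3, 8, 5, 4, 10, 7]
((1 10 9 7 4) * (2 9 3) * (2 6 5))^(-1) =((1 10 3 6 5 2 9 7 4))^(-1) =(1 4 7 9 2 5 6 3 10)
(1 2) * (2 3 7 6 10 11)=(1 3 7 6 10 11 2)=[0, 3, 1, 7, 4, 5, 10, 6, 8, 9, 11, 2]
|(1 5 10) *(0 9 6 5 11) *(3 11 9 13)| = 20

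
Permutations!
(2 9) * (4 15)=[0, 1, 9, 3, 15, 5, 6, 7, 8, 2, 10, 11, 12, 13, 14, 4]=(2 9)(4 15)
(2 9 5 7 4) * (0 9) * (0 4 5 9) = (9)(2 4)(5 7) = [0, 1, 4, 3, 2, 7, 6, 5, 8, 9]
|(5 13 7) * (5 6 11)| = 5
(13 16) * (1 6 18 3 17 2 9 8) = (1 6 18 3 17 2 9 8)(13 16) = [0, 6, 9, 17, 4, 5, 18, 7, 1, 8, 10, 11, 12, 16, 14, 15, 13, 2, 3]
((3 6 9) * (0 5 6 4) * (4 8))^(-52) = (0 3 5 8 6 4 9)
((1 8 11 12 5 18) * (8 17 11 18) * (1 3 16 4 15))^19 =(1 16 8 11 15 3 5 17 4 18 12)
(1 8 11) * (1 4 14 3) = (1 8 11 4 14 3) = [0, 8, 2, 1, 14, 5, 6, 7, 11, 9, 10, 4, 12, 13, 3]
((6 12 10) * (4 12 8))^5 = (12)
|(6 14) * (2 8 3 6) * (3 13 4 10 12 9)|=|(2 8 13 4 10 12 9 3 6 14)|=10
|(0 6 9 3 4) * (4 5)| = 6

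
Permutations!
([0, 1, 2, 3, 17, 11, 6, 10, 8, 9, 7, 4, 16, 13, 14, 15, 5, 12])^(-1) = (4 11 5 16 12 17)(7 10)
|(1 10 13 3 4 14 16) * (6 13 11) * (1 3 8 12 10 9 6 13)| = |(1 9 6)(3 4 14 16)(8 12 10 11 13)| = 60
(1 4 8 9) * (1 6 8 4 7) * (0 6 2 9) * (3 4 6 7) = (0 7 1 3 4 6 8)(2 9) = [7, 3, 9, 4, 6, 5, 8, 1, 0, 2]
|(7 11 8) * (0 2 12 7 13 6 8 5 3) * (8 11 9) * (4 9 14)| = 13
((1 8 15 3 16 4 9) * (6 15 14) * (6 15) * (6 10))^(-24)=((1 8 14 15 3 16 4 9)(6 10))^(-24)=(16)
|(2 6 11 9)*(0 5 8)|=12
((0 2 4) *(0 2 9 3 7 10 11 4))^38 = (0 4 10 3)(2 11 7 9)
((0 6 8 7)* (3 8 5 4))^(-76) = (0 6 5 4 3 8 7)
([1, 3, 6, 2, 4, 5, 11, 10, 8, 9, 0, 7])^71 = [10, 0, 3, 1, 4, 5, 2, 11, 8, 9, 7, 6]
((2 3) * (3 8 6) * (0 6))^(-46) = (0 8 2 3 6)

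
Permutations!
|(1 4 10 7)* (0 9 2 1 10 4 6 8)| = 6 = |(0 9 2 1 6 8)(7 10)|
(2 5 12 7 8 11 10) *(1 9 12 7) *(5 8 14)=(1 9 12)(2 8 11 10)(5 7 14)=[0, 9, 8, 3, 4, 7, 6, 14, 11, 12, 2, 10, 1, 13, 5]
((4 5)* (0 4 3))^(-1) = ((0 4 5 3))^(-1) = (0 3 5 4)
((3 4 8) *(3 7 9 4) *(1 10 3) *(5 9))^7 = (1 10 3)(4 7 9 8 5)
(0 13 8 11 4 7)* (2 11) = (0 13 8 2 11 4 7) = [13, 1, 11, 3, 7, 5, 6, 0, 2, 9, 10, 4, 12, 8]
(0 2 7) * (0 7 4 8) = (0 2 4 8) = [2, 1, 4, 3, 8, 5, 6, 7, 0]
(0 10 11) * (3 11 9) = (0 10 9 3 11) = [10, 1, 2, 11, 4, 5, 6, 7, 8, 3, 9, 0]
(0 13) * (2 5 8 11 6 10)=[13, 1, 5, 3, 4, 8, 10, 7, 11, 9, 2, 6, 12, 0]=(0 13)(2 5 8 11 6 10)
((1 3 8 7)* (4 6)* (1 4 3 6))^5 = ((1 6 3 8 7 4))^5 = (1 4 7 8 3 6)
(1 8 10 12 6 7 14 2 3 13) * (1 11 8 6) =(1 6 7 14 2 3 13 11 8 10 12) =[0, 6, 3, 13, 4, 5, 7, 14, 10, 9, 12, 8, 1, 11, 2]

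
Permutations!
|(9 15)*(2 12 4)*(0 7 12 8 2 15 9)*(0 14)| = 6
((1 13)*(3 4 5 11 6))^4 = ((1 13)(3 4 5 11 6))^4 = (13)(3 6 11 5 4)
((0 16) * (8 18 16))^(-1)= ((0 8 18 16))^(-1)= (0 16 18 8)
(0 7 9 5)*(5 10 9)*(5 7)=(0 5)(9 10)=[5, 1, 2, 3, 4, 0, 6, 7, 8, 10, 9]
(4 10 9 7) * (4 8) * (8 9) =(4 10 8)(7 9) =[0, 1, 2, 3, 10, 5, 6, 9, 4, 7, 8]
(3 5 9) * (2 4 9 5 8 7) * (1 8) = (1 8 7 2 4 9 3) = [0, 8, 4, 1, 9, 5, 6, 2, 7, 3]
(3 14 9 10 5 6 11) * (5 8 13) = (3 14 9 10 8 13 5 6 11) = [0, 1, 2, 14, 4, 6, 11, 7, 13, 10, 8, 3, 12, 5, 9]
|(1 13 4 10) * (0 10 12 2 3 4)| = |(0 10 1 13)(2 3 4 12)| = 4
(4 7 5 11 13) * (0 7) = (0 7 5 11 13 4) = [7, 1, 2, 3, 0, 11, 6, 5, 8, 9, 10, 13, 12, 4]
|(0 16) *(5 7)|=2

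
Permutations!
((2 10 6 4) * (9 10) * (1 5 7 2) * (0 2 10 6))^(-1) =((0 2 9 6 4 1 5 7 10))^(-1) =(0 10 7 5 1 4 6 9 2)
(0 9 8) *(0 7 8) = [9, 1, 2, 3, 4, 5, 6, 8, 7, 0] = (0 9)(7 8)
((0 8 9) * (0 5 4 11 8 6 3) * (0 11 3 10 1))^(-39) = ((0 6 10 1)(3 11 8 9 5 4))^(-39) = (0 6 10 1)(3 9)(4 8)(5 11)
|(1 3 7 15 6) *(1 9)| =|(1 3 7 15 6 9)| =6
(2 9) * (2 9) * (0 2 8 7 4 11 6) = (0 2 8 7 4 11 6) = [2, 1, 8, 3, 11, 5, 0, 4, 7, 9, 10, 6]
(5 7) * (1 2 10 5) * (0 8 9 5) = (0 8 9 5 7 1 2 10) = [8, 2, 10, 3, 4, 7, 6, 1, 9, 5, 0]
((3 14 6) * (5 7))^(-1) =((3 14 6)(5 7))^(-1) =(3 6 14)(5 7)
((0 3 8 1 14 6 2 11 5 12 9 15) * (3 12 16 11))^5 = (0 12 9 15)(1 8 3 2 6 14)(5 11 16)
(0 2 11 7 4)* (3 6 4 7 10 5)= (0 2 11 10 5 3 6 4)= [2, 1, 11, 6, 0, 3, 4, 7, 8, 9, 5, 10]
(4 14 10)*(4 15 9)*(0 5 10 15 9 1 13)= [5, 13, 2, 3, 14, 10, 6, 7, 8, 4, 9, 11, 12, 0, 15, 1]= (0 5 10 9 4 14 15 1 13)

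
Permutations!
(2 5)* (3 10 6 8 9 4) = (2 5)(3 10 6 8 9 4) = [0, 1, 5, 10, 3, 2, 8, 7, 9, 4, 6]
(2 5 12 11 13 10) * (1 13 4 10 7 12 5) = (1 13 7 12 11 4 10 2) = [0, 13, 1, 3, 10, 5, 6, 12, 8, 9, 2, 4, 11, 7]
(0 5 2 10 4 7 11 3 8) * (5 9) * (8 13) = (0 9 5 2 10 4 7 11 3 13 8) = [9, 1, 10, 13, 7, 2, 6, 11, 0, 5, 4, 3, 12, 8]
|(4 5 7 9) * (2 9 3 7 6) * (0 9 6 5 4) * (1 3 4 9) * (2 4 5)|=9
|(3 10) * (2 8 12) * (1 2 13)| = 10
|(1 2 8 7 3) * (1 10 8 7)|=|(1 2 7 3 10 8)|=6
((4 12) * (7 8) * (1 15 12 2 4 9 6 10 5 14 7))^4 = ((1 15 12 9 6 10 5 14 7 8)(2 4))^4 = (1 6 7 12 5)(8 9 14 15 10)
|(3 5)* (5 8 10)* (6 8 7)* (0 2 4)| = |(0 2 4)(3 7 6 8 10 5)| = 6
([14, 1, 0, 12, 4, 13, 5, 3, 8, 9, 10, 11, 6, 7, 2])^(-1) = [2, 1, 14, 7, 4, 6, 12, 13, 8, 9, 10, 11, 3, 5, 0]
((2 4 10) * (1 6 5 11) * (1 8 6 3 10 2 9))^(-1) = ((1 3 10 9)(2 4)(5 11 8 6))^(-1) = (1 9 10 3)(2 4)(5 6 8 11)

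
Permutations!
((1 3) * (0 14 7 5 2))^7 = (0 7 2 14 5)(1 3) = ((0 14 7 5 2)(1 3))^7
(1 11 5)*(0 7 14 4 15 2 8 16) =[7, 11, 8, 3, 15, 1, 6, 14, 16, 9, 10, 5, 12, 13, 4, 2, 0] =(0 7 14 4 15 2 8 16)(1 11 5)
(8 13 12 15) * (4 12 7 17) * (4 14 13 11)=(4 12 15 8 11)(7 17 14 13)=[0, 1, 2, 3, 12, 5, 6, 17, 11, 9, 10, 4, 15, 7, 13, 8, 16, 14]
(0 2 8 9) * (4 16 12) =(0 2 8 9)(4 16 12) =[2, 1, 8, 3, 16, 5, 6, 7, 9, 0, 10, 11, 4, 13, 14, 15, 12]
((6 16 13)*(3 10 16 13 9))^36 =(16)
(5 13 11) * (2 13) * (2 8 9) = (2 13 11 5 8 9) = [0, 1, 13, 3, 4, 8, 6, 7, 9, 2, 10, 5, 12, 11]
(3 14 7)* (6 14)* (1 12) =(1 12)(3 6 14 7) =[0, 12, 2, 6, 4, 5, 14, 3, 8, 9, 10, 11, 1, 13, 7]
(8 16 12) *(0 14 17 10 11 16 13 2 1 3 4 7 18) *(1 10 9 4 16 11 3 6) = (0 14 17 9 4 7 18)(1 6)(2 10 3 16 12 8 13) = [14, 6, 10, 16, 7, 5, 1, 18, 13, 4, 3, 11, 8, 2, 17, 15, 12, 9, 0]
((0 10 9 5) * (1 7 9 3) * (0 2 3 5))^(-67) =(0 1 5 9 3 10 7 2)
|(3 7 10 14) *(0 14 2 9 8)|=8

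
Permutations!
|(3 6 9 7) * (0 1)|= |(0 1)(3 6 9 7)|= 4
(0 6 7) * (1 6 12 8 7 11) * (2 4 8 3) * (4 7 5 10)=(0 12 3 2 7)(1 6 11)(4 8 5 10)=[12, 6, 7, 2, 8, 10, 11, 0, 5, 9, 4, 1, 3]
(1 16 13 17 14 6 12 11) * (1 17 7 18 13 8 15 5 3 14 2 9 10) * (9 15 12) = (1 16 8 12 11 17 2 15 5 3 14 6 9 10)(7 18 13) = [0, 16, 15, 14, 4, 3, 9, 18, 12, 10, 1, 17, 11, 7, 6, 5, 8, 2, 13]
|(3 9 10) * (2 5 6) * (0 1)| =6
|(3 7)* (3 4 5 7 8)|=6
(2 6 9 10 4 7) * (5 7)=(2 6 9 10 4 5 7)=[0, 1, 6, 3, 5, 7, 9, 2, 8, 10, 4]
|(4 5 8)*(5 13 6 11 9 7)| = 8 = |(4 13 6 11 9 7 5 8)|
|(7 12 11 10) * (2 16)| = 4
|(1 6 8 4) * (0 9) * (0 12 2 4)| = |(0 9 12 2 4 1 6 8)| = 8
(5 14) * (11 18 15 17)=(5 14)(11 18 15 17)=[0, 1, 2, 3, 4, 14, 6, 7, 8, 9, 10, 18, 12, 13, 5, 17, 16, 11, 15]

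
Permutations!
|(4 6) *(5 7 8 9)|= 4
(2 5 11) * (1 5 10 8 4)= (1 5 11 2 10 8 4)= [0, 5, 10, 3, 1, 11, 6, 7, 4, 9, 8, 2]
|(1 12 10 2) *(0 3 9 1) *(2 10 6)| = 7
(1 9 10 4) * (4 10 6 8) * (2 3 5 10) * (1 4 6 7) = (1 9 7)(2 3 5 10)(6 8) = [0, 9, 3, 5, 4, 10, 8, 1, 6, 7, 2]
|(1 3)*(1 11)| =3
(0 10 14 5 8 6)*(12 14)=(0 10 12 14 5 8 6)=[10, 1, 2, 3, 4, 8, 0, 7, 6, 9, 12, 11, 14, 13, 5]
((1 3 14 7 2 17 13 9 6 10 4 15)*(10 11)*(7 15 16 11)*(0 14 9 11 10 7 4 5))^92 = ((0 14 15 1 3 9 6 4 16 10 5)(2 17 13 11 7))^92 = (0 3 16 14 9 10 15 6 5 1 4)(2 13 7 17 11)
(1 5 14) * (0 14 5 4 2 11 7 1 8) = (0 14 8)(1 4 2 11 7) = [14, 4, 11, 3, 2, 5, 6, 1, 0, 9, 10, 7, 12, 13, 8]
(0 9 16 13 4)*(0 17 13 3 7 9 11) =(0 11)(3 7 9 16)(4 17 13) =[11, 1, 2, 7, 17, 5, 6, 9, 8, 16, 10, 0, 12, 4, 14, 15, 3, 13]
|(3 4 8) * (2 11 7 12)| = |(2 11 7 12)(3 4 8)| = 12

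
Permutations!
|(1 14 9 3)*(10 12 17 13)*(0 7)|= |(0 7)(1 14 9 3)(10 12 17 13)|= 4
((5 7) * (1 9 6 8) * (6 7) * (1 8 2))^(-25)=(1 2 6 5 7 9)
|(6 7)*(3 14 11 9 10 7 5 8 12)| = 10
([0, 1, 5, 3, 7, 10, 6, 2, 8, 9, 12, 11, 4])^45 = (2 12)(4 5)(7 10)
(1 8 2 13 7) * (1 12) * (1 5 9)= (1 8 2 13 7 12 5 9)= [0, 8, 13, 3, 4, 9, 6, 12, 2, 1, 10, 11, 5, 7]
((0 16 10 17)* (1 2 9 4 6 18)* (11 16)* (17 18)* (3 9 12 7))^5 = (0 1 9 11 2 4 16 12 6 10 7 17 18 3)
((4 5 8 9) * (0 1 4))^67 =(0 1 4 5 8 9)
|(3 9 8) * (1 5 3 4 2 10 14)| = |(1 5 3 9 8 4 2 10 14)| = 9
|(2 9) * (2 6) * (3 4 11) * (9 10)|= |(2 10 9 6)(3 4 11)|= 12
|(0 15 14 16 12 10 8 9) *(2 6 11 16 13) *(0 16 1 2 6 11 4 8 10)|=30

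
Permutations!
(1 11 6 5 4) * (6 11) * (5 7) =(11)(1 6 7 5 4) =[0, 6, 2, 3, 1, 4, 7, 5, 8, 9, 10, 11]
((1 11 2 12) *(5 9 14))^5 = (1 11 2 12)(5 14 9)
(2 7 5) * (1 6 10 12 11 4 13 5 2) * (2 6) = [0, 2, 7, 3, 13, 1, 10, 6, 8, 9, 12, 4, 11, 5] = (1 2 7 6 10 12 11 4 13 5)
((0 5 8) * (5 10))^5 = (0 10 5 8)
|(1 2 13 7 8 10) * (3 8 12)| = 8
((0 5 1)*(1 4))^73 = ((0 5 4 1))^73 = (0 5 4 1)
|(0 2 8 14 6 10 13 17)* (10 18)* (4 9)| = |(0 2 8 14 6 18 10 13 17)(4 9)| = 18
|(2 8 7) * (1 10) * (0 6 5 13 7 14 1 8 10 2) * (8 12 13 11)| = |(0 6 5 11 8 14 1 2 10 12 13 7)| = 12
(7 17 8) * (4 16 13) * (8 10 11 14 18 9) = [0, 1, 2, 3, 16, 5, 6, 17, 7, 8, 11, 14, 12, 4, 18, 15, 13, 10, 9] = (4 16 13)(7 17 10 11 14 18 9 8)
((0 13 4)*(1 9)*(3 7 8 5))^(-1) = ((0 13 4)(1 9)(3 7 8 5))^(-1) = (0 4 13)(1 9)(3 5 8 7)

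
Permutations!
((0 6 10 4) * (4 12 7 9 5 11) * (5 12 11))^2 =((0 6 10 11 4)(7 9 12))^2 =(0 10 4 6 11)(7 12 9)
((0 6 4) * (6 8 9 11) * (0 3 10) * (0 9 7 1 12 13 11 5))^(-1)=((0 8 7 1 12 13 11 6 4 3 10 9 5))^(-1)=(0 5 9 10 3 4 6 11 13 12 1 7 8)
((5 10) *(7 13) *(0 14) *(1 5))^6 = ((0 14)(1 5 10)(7 13))^6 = (14)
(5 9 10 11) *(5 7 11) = (5 9 10)(7 11) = [0, 1, 2, 3, 4, 9, 6, 11, 8, 10, 5, 7]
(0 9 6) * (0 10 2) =(0 9 6 10 2) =[9, 1, 0, 3, 4, 5, 10, 7, 8, 6, 2]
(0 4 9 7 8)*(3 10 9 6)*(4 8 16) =(0 8)(3 10 9 7 16 4 6) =[8, 1, 2, 10, 6, 5, 3, 16, 0, 7, 9, 11, 12, 13, 14, 15, 4]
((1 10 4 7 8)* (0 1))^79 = (0 1 10 4 7 8)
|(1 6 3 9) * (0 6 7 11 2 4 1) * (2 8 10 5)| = 8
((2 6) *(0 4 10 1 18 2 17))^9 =(0 4 10 1 18 2 6 17)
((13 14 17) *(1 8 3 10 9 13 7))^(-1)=(1 7 17 14 13 9 10 3 8)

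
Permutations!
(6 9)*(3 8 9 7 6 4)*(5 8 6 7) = [0, 1, 2, 6, 3, 8, 5, 7, 9, 4] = (3 6 5 8 9 4)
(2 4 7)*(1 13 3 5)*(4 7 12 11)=[0, 13, 7, 5, 12, 1, 6, 2, 8, 9, 10, 4, 11, 3]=(1 13 3 5)(2 7)(4 12 11)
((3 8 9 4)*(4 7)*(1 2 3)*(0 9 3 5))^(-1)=(0 5 2 1 4 7 9)(3 8)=((0 9 7 4 1 2 5)(3 8))^(-1)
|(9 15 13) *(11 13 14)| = |(9 15 14 11 13)| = 5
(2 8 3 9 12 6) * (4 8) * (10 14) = (2 4 8 3 9 12 6)(10 14) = [0, 1, 4, 9, 8, 5, 2, 7, 3, 12, 14, 11, 6, 13, 10]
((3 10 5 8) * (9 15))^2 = (15)(3 5)(8 10)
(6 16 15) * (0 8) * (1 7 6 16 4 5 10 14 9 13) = (0 8)(1 7 6 4 5 10 14 9 13)(15 16) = [8, 7, 2, 3, 5, 10, 4, 6, 0, 13, 14, 11, 12, 1, 9, 16, 15]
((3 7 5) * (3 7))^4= (7)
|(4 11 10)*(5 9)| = |(4 11 10)(5 9)| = 6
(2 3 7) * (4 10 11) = [0, 1, 3, 7, 10, 5, 6, 2, 8, 9, 11, 4] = (2 3 7)(4 10 11)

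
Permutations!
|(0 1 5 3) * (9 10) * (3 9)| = 6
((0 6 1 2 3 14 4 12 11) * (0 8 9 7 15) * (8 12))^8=((0 6 1 2 3 14 4 8 9 7 15)(11 12))^8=(0 9 14 1 15 8 3 6 7 4 2)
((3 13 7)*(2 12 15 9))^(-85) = (2 9 15 12)(3 7 13)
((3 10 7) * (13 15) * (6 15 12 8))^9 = (6 8 12 13 15)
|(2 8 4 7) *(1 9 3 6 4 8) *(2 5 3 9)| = 10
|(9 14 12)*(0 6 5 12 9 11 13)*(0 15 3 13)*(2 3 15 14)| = |(15)(0 6 5 12 11)(2 3 13 14 9)| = 5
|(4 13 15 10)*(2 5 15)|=|(2 5 15 10 4 13)|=6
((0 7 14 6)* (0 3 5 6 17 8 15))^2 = (0 14 8)(3 6 5)(7 17 15)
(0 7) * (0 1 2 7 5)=[5, 2, 7, 3, 4, 0, 6, 1]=(0 5)(1 2 7)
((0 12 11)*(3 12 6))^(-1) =((0 6 3 12 11))^(-1) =(0 11 12 3 6)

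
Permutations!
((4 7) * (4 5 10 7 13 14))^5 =(4 14 13)(5 7 10)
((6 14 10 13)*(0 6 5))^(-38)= ((0 6 14 10 13 5))^(-38)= (0 13 14)(5 10 6)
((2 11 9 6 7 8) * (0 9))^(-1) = ((0 9 6 7 8 2 11))^(-1) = (0 11 2 8 7 6 9)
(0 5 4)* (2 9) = (0 5 4)(2 9) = [5, 1, 9, 3, 0, 4, 6, 7, 8, 2]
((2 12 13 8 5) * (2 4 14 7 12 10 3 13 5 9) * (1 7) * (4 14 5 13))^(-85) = (1 14 5 4 3 10 2 9 8 13 12 7)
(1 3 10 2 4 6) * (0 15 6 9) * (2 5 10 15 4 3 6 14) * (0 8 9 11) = [4, 6, 3, 15, 11, 10, 1, 7, 9, 8, 5, 0, 12, 13, 2, 14] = (0 4 11)(1 6)(2 3 15 14)(5 10)(8 9)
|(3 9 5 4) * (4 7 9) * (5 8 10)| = |(3 4)(5 7 9 8 10)| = 10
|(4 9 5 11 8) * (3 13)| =|(3 13)(4 9 5 11 8)| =10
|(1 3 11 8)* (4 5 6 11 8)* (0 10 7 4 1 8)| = 9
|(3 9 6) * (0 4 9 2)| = |(0 4 9 6 3 2)| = 6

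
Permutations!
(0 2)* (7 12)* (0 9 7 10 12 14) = (0 2 9 7 14)(10 12) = [2, 1, 9, 3, 4, 5, 6, 14, 8, 7, 12, 11, 10, 13, 0]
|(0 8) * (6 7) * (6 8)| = 4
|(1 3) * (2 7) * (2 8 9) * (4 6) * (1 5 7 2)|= |(1 3 5 7 8 9)(4 6)|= 6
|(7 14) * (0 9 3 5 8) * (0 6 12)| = |(0 9 3 5 8 6 12)(7 14)| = 14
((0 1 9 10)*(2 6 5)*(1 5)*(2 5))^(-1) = ((0 2 6 1 9 10))^(-1) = (0 10 9 1 6 2)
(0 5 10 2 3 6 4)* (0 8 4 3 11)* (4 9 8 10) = (0 5 4 10 2 11)(3 6)(8 9) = [5, 1, 11, 6, 10, 4, 3, 7, 9, 8, 2, 0]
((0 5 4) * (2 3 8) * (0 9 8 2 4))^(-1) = (0 5)(2 3)(4 8 9)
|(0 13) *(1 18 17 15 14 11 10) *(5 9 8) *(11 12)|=24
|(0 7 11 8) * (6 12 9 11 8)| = 12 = |(0 7 8)(6 12 9 11)|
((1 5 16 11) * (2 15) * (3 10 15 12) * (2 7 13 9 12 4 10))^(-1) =(1 11 16 5)(2 3 12 9 13 7 15 10 4)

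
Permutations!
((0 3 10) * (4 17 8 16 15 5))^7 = (0 3 10)(4 17 8 16 15 5) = ((0 3 10)(4 17 8 16 15 5))^7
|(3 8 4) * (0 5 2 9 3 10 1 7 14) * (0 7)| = 18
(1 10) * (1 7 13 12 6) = [0, 10, 2, 3, 4, 5, 1, 13, 8, 9, 7, 11, 6, 12] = (1 10 7 13 12 6)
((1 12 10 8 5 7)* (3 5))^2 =(1 10 3 7 12 8 5)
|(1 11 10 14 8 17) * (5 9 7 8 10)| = |(1 11 5 9 7 8 17)(10 14)| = 14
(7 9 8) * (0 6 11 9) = (0 6 11 9 8 7) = [6, 1, 2, 3, 4, 5, 11, 0, 7, 8, 10, 9]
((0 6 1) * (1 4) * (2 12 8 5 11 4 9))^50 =((0 6 9 2 12 8 5 11 4 1))^50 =(12)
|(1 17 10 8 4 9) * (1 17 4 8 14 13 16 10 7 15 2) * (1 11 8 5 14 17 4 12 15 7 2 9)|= 45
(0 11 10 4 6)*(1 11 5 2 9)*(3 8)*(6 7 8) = [5, 11, 9, 6, 7, 2, 0, 8, 3, 1, 4, 10] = (0 5 2 9 1 11 10 4 7 8 3 6)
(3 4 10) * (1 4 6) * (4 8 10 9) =(1 8 10 3 6)(4 9) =[0, 8, 2, 6, 9, 5, 1, 7, 10, 4, 3]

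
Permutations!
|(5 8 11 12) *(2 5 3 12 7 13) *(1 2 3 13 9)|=21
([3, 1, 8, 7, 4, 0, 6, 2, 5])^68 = (0 7 8)(2 5 3)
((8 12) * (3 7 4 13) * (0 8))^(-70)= (0 12 8)(3 4)(7 13)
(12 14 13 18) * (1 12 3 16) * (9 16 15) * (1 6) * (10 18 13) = [0, 12, 2, 15, 4, 5, 1, 7, 8, 16, 18, 11, 14, 13, 10, 9, 6, 17, 3] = (1 12 14 10 18 3 15 9 16 6)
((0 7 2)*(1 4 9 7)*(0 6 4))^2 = ((0 1)(2 6 4 9 7))^2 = (2 4 7 6 9)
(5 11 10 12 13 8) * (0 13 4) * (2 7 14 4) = (0 13 8 5 11 10 12 2 7 14 4) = [13, 1, 7, 3, 0, 11, 6, 14, 5, 9, 12, 10, 2, 8, 4]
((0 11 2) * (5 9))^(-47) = (0 11 2)(5 9)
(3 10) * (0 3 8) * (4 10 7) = (0 3 7 4 10 8) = [3, 1, 2, 7, 10, 5, 6, 4, 0, 9, 8]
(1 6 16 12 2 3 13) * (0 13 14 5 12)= (0 13 1 6 16)(2 3 14 5 12)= [13, 6, 3, 14, 4, 12, 16, 7, 8, 9, 10, 11, 2, 1, 5, 15, 0]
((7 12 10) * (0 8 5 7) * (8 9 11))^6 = ((0 9 11 8 5 7 12 10))^6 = (0 12 5 11)(7 8 9 10)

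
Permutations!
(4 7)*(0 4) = (0 4 7) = [4, 1, 2, 3, 7, 5, 6, 0]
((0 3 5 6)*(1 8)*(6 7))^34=(8)(0 6 7 5 3)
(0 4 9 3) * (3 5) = (0 4 9 5 3) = [4, 1, 2, 0, 9, 3, 6, 7, 8, 5]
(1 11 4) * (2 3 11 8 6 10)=(1 8 6 10 2 3 11 4)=[0, 8, 3, 11, 1, 5, 10, 7, 6, 9, 2, 4]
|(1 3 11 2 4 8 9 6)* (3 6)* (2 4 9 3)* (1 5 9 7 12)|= |(1 6 5 9 2 7 12)(3 11 4 8)|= 28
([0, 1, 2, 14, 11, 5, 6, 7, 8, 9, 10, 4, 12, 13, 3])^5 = [0, 1, 2, 14, 11, 5, 6, 7, 8, 9, 10, 4, 12, 13, 3]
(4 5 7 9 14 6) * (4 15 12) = [0, 1, 2, 3, 5, 7, 15, 9, 8, 14, 10, 11, 4, 13, 6, 12] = (4 5 7 9 14 6 15 12)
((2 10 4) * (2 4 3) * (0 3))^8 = ((0 3 2 10))^8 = (10)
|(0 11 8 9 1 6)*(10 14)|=6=|(0 11 8 9 1 6)(10 14)|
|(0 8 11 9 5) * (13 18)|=|(0 8 11 9 5)(13 18)|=10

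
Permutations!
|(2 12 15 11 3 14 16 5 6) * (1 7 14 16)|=24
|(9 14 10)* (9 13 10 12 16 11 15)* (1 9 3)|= 8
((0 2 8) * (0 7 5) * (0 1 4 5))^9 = ((0 2 8 7)(1 4 5))^9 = (0 2 8 7)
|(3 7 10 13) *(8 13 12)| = |(3 7 10 12 8 13)| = 6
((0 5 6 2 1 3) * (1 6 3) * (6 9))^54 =(9)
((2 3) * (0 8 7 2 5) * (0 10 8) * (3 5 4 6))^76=(2 5 10 8 7)(3 4 6)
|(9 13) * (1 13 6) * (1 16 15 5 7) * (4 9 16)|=|(1 13 16 15 5 7)(4 9 6)|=6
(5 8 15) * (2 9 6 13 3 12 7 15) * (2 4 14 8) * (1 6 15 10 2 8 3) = (1 6 13)(2 9 15 5 8 4 14 3 12 7 10) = [0, 6, 9, 12, 14, 8, 13, 10, 4, 15, 2, 11, 7, 1, 3, 5]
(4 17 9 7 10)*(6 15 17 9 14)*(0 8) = (0 8)(4 9 7 10)(6 15 17 14) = [8, 1, 2, 3, 9, 5, 15, 10, 0, 7, 4, 11, 12, 13, 6, 17, 16, 14]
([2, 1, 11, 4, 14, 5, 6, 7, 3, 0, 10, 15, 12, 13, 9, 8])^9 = (15)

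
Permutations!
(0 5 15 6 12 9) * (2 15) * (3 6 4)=(0 5 2 15 4 3 6 12 9)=[5, 1, 15, 6, 3, 2, 12, 7, 8, 0, 10, 11, 9, 13, 14, 4]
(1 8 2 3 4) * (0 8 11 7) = (0 8 2 3 4 1 11 7) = [8, 11, 3, 4, 1, 5, 6, 0, 2, 9, 10, 7]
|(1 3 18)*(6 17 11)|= 3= |(1 3 18)(6 17 11)|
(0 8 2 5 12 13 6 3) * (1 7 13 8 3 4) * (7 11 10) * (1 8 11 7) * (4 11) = (0 3)(1 7 13 6 11 10)(2 5 12 4 8) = [3, 7, 5, 0, 8, 12, 11, 13, 2, 9, 1, 10, 4, 6]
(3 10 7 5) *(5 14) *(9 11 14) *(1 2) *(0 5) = (0 5 3 10 7 9 11 14)(1 2) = [5, 2, 1, 10, 4, 3, 6, 9, 8, 11, 7, 14, 12, 13, 0]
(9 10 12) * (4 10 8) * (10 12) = (4 12 9 8) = [0, 1, 2, 3, 12, 5, 6, 7, 4, 8, 10, 11, 9]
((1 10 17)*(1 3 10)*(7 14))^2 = (3 17 10)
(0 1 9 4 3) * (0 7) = [1, 9, 2, 7, 3, 5, 6, 0, 8, 4] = (0 1 9 4 3 7)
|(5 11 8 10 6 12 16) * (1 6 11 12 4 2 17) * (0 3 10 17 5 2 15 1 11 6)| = 84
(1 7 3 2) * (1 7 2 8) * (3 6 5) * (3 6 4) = (1 2 7 4 3 8)(5 6) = [0, 2, 7, 8, 3, 6, 5, 4, 1]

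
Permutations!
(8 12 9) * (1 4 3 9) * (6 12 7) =(1 4 3 9 8 7 6 12) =[0, 4, 2, 9, 3, 5, 12, 6, 7, 8, 10, 11, 1]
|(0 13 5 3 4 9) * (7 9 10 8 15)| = |(0 13 5 3 4 10 8 15 7 9)| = 10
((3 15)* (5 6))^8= (15)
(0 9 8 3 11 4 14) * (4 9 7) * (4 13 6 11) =(0 7 13 6 11 9 8 3 4 14) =[7, 1, 2, 4, 14, 5, 11, 13, 3, 8, 10, 9, 12, 6, 0]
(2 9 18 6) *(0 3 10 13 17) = (0 3 10 13 17)(2 9 18 6) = [3, 1, 9, 10, 4, 5, 2, 7, 8, 18, 13, 11, 12, 17, 14, 15, 16, 0, 6]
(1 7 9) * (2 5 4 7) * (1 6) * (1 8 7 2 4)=(1 4 2 5)(6 8 7 9)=[0, 4, 5, 3, 2, 1, 8, 9, 7, 6]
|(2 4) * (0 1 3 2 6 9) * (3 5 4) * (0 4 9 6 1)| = 4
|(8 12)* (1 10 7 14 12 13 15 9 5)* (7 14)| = |(1 10 14 12 8 13 15 9 5)| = 9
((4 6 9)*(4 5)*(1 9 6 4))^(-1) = (1 5 9)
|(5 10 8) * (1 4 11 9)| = |(1 4 11 9)(5 10 8)| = 12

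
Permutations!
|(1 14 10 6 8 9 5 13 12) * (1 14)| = 8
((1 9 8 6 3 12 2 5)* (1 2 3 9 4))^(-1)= (1 4)(2 5)(3 12)(6 8 9)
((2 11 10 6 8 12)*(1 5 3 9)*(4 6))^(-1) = (1 9 3 5)(2 12 8 6 4 10 11)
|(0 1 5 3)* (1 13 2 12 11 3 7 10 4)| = 30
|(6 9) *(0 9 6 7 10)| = 4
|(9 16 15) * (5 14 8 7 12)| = |(5 14 8 7 12)(9 16 15)| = 15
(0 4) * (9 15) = (0 4)(9 15) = [4, 1, 2, 3, 0, 5, 6, 7, 8, 15, 10, 11, 12, 13, 14, 9]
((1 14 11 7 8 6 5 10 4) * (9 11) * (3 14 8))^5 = (14)(1 4 10 5 6 8)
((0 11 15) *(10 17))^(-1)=((0 11 15)(10 17))^(-1)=(0 15 11)(10 17)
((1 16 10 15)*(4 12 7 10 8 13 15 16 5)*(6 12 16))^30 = (1 4 8 15 5 16 13)(6 7)(10 12)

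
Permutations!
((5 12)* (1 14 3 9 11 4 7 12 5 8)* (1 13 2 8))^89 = ((1 14 3 9 11 4 7 12)(2 8 13))^89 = (1 14 3 9 11 4 7 12)(2 13 8)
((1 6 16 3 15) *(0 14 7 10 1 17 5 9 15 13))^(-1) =((0 14 7 10 1 6 16 3 13)(5 9 15 17))^(-1) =(0 13 3 16 6 1 10 7 14)(5 17 15 9)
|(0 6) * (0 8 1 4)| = 5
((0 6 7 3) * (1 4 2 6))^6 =((0 1 4 2 6 7 3))^6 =(0 3 7 6 2 4 1)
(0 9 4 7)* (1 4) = (0 9 1 4 7) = [9, 4, 2, 3, 7, 5, 6, 0, 8, 1]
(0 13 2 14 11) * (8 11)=(0 13 2 14 8 11)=[13, 1, 14, 3, 4, 5, 6, 7, 11, 9, 10, 0, 12, 2, 8]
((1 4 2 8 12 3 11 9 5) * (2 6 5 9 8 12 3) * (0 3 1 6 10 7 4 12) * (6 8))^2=((0 3 11 6 5 8 1 12 2)(4 10 7))^2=(0 11 5 1 2 3 6 8 12)(4 7 10)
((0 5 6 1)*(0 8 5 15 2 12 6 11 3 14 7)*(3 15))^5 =(0 3 14 7)(1 2 5 6 15 8 12 11)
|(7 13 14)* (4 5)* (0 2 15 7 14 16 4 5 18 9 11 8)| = 11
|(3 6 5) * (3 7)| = 4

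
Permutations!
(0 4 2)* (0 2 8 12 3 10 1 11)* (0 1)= (0 4 8 12 3 10)(1 11)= [4, 11, 2, 10, 8, 5, 6, 7, 12, 9, 0, 1, 3]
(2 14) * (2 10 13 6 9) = (2 14 10 13 6 9) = [0, 1, 14, 3, 4, 5, 9, 7, 8, 2, 13, 11, 12, 6, 10]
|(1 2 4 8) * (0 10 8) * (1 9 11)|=8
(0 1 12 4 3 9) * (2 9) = (0 1 12 4 3 2 9) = [1, 12, 9, 2, 3, 5, 6, 7, 8, 0, 10, 11, 4]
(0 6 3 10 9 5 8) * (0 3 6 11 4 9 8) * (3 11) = (0 3 10 8 11 4 9 5) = [3, 1, 2, 10, 9, 0, 6, 7, 11, 5, 8, 4]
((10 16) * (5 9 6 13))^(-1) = ((5 9 6 13)(10 16))^(-1) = (5 13 6 9)(10 16)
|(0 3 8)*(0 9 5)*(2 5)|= |(0 3 8 9 2 5)|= 6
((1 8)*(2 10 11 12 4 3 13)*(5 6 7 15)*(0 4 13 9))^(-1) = ((0 4 3 9)(1 8)(2 10 11 12 13)(5 6 7 15))^(-1) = (0 9 3 4)(1 8)(2 13 12 11 10)(5 15 7 6)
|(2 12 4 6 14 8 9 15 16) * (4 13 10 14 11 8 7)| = |(2 12 13 10 14 7 4 6 11 8 9 15 16)| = 13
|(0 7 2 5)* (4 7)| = |(0 4 7 2 5)| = 5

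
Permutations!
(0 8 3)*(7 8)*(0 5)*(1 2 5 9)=(0 7 8 3 9 1 2 5)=[7, 2, 5, 9, 4, 0, 6, 8, 3, 1]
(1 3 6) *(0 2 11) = (0 2 11)(1 3 6) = [2, 3, 11, 6, 4, 5, 1, 7, 8, 9, 10, 0]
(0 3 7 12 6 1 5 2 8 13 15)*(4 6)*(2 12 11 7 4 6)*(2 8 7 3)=(0 2 7 11 3 4 8 13 15)(1 5 12 6)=[2, 5, 7, 4, 8, 12, 1, 11, 13, 9, 10, 3, 6, 15, 14, 0]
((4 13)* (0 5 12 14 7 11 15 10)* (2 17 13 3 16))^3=(0 14 15 5 7 10 12 11)(2 4)(3 17)(13 16)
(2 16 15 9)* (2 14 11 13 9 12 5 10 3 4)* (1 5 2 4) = (1 5 10 3)(2 16 15 12)(9 14 11 13) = [0, 5, 16, 1, 4, 10, 6, 7, 8, 14, 3, 13, 2, 9, 11, 12, 15]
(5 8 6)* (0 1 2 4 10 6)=(0 1 2 4 10 6 5 8)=[1, 2, 4, 3, 10, 8, 5, 7, 0, 9, 6]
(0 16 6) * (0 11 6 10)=(0 16 10)(6 11)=[16, 1, 2, 3, 4, 5, 11, 7, 8, 9, 0, 6, 12, 13, 14, 15, 10]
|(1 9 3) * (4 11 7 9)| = |(1 4 11 7 9 3)| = 6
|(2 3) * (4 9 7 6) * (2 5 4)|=|(2 3 5 4 9 7 6)|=7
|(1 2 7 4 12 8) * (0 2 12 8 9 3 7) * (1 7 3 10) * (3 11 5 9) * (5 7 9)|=18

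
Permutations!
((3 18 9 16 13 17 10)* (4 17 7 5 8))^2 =((3 18 9 16 13 7 5 8 4 17 10))^2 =(3 9 13 5 4 10 18 16 7 8 17)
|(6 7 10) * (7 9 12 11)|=|(6 9 12 11 7 10)|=6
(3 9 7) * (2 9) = [0, 1, 9, 2, 4, 5, 6, 3, 8, 7] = (2 9 7 3)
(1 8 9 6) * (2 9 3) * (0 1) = [1, 8, 9, 2, 4, 5, 0, 7, 3, 6] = (0 1 8 3 2 9 6)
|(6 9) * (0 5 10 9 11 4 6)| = |(0 5 10 9)(4 6 11)| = 12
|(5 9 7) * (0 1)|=6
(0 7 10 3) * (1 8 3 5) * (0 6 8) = [7, 0, 2, 6, 4, 1, 8, 10, 3, 9, 5] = (0 7 10 5 1)(3 6 8)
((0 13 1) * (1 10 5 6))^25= ((0 13 10 5 6 1))^25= (0 13 10 5 6 1)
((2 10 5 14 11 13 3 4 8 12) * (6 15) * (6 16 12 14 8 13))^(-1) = (2 12 16 15 6 11 14 8 5 10)(3 13 4)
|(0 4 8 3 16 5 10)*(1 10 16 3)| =10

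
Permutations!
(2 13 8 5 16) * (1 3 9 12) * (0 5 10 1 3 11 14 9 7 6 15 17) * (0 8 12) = [5, 11, 13, 7, 4, 16, 15, 6, 10, 0, 1, 14, 3, 12, 9, 17, 2, 8] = (0 5 16 2 13 12 3 7 6 15 17 8 10 1 11 14 9)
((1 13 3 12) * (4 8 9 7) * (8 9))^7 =(1 12 3 13)(4 9 7)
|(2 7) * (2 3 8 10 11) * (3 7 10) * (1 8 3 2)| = 5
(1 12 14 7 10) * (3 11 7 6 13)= (1 12 14 6 13 3 11 7 10)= [0, 12, 2, 11, 4, 5, 13, 10, 8, 9, 1, 7, 14, 3, 6]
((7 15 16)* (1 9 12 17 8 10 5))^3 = (1 17 5 12 10 9 8)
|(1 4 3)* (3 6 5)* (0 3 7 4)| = 12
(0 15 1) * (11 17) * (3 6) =(0 15 1)(3 6)(11 17) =[15, 0, 2, 6, 4, 5, 3, 7, 8, 9, 10, 17, 12, 13, 14, 1, 16, 11]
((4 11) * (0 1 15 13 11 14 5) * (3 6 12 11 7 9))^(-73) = (0 9 4 15 6 5 7 11 1 3 14 13 12)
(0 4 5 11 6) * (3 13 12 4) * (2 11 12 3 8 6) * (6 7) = (0 8 7 6)(2 11)(3 13)(4 5 12) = [8, 1, 11, 13, 5, 12, 0, 6, 7, 9, 10, 2, 4, 3]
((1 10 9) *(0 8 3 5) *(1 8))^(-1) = ((0 1 10 9 8 3 5))^(-1) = (0 5 3 8 9 10 1)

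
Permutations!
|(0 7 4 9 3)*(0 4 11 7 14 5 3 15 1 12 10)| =10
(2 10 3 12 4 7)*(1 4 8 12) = (1 4 7 2 10 3)(8 12) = [0, 4, 10, 1, 7, 5, 6, 2, 12, 9, 3, 11, 8]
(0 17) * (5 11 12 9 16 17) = (0 5 11 12 9 16 17) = [5, 1, 2, 3, 4, 11, 6, 7, 8, 16, 10, 12, 9, 13, 14, 15, 17, 0]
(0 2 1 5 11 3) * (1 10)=[2, 5, 10, 0, 4, 11, 6, 7, 8, 9, 1, 3]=(0 2 10 1 5 11 3)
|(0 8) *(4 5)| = 2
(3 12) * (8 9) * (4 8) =(3 12)(4 8 9) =[0, 1, 2, 12, 8, 5, 6, 7, 9, 4, 10, 11, 3]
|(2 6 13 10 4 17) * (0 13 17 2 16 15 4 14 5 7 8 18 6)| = |(0 13 10 14 5 7 8 18 6 17 16 15 4 2)| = 14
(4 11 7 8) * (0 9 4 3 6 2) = [9, 1, 0, 6, 11, 5, 2, 8, 3, 4, 10, 7] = (0 9 4 11 7 8 3 6 2)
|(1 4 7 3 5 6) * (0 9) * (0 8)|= |(0 9 8)(1 4 7 3 5 6)|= 6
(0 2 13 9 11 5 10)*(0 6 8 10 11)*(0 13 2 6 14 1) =[6, 0, 2, 3, 4, 11, 8, 7, 10, 13, 14, 5, 12, 9, 1] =(0 6 8 10 14 1)(5 11)(9 13)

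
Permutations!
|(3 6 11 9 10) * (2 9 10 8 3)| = 7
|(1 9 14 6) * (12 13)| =|(1 9 14 6)(12 13)| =4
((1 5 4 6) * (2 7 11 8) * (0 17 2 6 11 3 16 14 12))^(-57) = ((0 17 2 7 3 16 14 12)(1 5 4 11 8 6))^(-57) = (0 12 14 16 3 7 2 17)(1 11)(4 6)(5 8)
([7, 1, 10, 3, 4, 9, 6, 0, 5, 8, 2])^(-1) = (0 7)(2 10)(5 8 9)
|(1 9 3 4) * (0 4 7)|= 6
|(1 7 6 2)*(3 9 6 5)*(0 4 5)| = 9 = |(0 4 5 3 9 6 2 1 7)|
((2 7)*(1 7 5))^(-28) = (7)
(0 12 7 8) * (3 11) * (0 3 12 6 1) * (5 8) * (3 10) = (0 6 1)(3 11 12 7 5 8 10) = [6, 0, 2, 11, 4, 8, 1, 5, 10, 9, 3, 12, 7]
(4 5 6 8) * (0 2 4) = [2, 1, 4, 3, 5, 6, 8, 7, 0] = (0 2 4 5 6 8)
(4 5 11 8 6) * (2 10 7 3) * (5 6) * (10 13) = [0, 1, 13, 2, 6, 11, 4, 3, 5, 9, 7, 8, 12, 10] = (2 13 10 7 3)(4 6)(5 11 8)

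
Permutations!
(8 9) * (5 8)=(5 8 9)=[0, 1, 2, 3, 4, 8, 6, 7, 9, 5]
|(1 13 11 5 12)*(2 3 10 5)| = |(1 13 11 2 3 10 5 12)| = 8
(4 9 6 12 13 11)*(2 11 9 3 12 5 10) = (2 11 4 3 12 13 9 6 5 10) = [0, 1, 11, 12, 3, 10, 5, 7, 8, 6, 2, 4, 13, 9]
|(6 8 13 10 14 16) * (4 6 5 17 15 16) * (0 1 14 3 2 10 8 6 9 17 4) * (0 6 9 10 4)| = 36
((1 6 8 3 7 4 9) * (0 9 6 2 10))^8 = ((0 9 1 2 10)(3 7 4 6 8))^8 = (0 2 9 10 1)(3 6 7 8 4)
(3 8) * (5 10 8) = (3 5 10 8) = [0, 1, 2, 5, 4, 10, 6, 7, 3, 9, 8]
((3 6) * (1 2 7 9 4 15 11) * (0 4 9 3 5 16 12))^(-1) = ((0 4 15 11 1 2 7 3 6 5 16 12))^(-1) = (0 12 16 5 6 3 7 2 1 11 15 4)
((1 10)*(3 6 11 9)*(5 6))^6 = ((1 10)(3 5 6 11 9))^6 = (3 5 6 11 9)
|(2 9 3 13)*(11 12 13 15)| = 7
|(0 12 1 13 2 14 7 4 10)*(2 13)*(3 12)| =|(0 3 12 1 2 14 7 4 10)| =9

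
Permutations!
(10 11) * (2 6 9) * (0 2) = [2, 1, 6, 3, 4, 5, 9, 7, 8, 0, 11, 10] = (0 2 6 9)(10 11)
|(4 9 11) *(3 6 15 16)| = |(3 6 15 16)(4 9 11)| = 12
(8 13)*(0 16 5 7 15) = (0 16 5 7 15)(8 13) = [16, 1, 2, 3, 4, 7, 6, 15, 13, 9, 10, 11, 12, 8, 14, 0, 5]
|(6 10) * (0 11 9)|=6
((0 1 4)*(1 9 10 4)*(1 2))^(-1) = (0 4 10 9)(1 2)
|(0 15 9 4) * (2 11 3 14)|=4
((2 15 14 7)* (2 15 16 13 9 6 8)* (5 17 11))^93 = ((2 16 13 9 6 8)(5 17 11)(7 15 14))^93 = (17)(2 9)(6 16)(8 13)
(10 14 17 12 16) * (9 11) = (9 11)(10 14 17 12 16) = [0, 1, 2, 3, 4, 5, 6, 7, 8, 11, 14, 9, 16, 13, 17, 15, 10, 12]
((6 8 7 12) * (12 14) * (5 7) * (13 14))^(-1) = (5 8 6 12 14 13 7)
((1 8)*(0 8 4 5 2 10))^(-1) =((0 8 1 4 5 2 10))^(-1) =(0 10 2 5 4 1 8)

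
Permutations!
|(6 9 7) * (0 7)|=|(0 7 6 9)|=4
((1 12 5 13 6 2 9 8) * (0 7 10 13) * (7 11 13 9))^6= ((0 11 13 6 2 7 10 9 8 1 12 5))^6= (0 10)(1 6)(2 12)(5 7)(8 13)(9 11)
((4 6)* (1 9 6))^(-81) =((1 9 6 4))^(-81) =(1 4 6 9)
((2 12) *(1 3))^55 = (1 3)(2 12)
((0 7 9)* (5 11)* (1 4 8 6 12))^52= (0 7 9)(1 8 12 4 6)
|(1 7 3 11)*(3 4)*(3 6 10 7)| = |(1 3 11)(4 6 10 7)| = 12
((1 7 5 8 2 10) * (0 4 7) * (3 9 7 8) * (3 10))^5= (0 9)(1 3)(2 10)(4 7)(5 8)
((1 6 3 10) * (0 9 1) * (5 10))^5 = (0 5 6 9 10 3 1)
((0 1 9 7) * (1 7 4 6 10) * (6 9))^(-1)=(0 7)(1 10 6)(4 9)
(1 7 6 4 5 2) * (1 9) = (1 7 6 4 5 2 9) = [0, 7, 9, 3, 5, 2, 4, 6, 8, 1]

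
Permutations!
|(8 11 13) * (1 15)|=6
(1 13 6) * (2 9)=[0, 13, 9, 3, 4, 5, 1, 7, 8, 2, 10, 11, 12, 6]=(1 13 6)(2 9)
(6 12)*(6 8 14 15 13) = (6 12 8 14 15 13) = [0, 1, 2, 3, 4, 5, 12, 7, 14, 9, 10, 11, 8, 6, 15, 13]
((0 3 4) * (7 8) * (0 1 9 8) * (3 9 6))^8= ((0 9 8 7)(1 6 3 4))^8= (9)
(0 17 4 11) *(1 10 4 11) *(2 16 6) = (0 17 11)(1 10 4)(2 16 6) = [17, 10, 16, 3, 1, 5, 2, 7, 8, 9, 4, 0, 12, 13, 14, 15, 6, 11]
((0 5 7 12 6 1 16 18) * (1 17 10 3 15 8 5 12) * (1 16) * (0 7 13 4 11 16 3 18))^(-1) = ((0 12 6 17 10 18 7 3 15 8 5 13 4 11 16))^(-1) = (0 16 11 4 13 5 8 15 3 7 18 10 17 6 12)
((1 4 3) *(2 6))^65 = (1 3 4)(2 6)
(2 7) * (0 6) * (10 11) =(0 6)(2 7)(10 11) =[6, 1, 7, 3, 4, 5, 0, 2, 8, 9, 11, 10]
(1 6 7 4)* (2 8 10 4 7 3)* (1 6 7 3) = (1 7 3 2 8 10 4 6) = [0, 7, 8, 2, 6, 5, 1, 3, 10, 9, 4]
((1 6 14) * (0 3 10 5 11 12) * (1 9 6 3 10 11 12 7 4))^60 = ((0 10 5 12)(1 3 11 7 4)(6 14 9))^60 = (14)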